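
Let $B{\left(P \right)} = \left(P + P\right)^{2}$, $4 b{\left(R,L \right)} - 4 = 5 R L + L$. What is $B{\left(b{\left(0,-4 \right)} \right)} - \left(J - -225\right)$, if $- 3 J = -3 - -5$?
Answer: $- \frac{673}{3} \approx -224.33$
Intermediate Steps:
$b{\left(R,L \right)} = 1 + \frac{L}{4} + \frac{5 L R}{4}$ ($b{\left(R,L \right)} = 1 + \frac{5 R L + L}{4} = 1 + \frac{5 L R + L}{4} = 1 + \frac{L + 5 L R}{4} = 1 + \left(\frac{L}{4} + \frac{5 L R}{4}\right) = 1 + \frac{L}{4} + \frac{5 L R}{4}$)
$B{\left(P \right)} = 4 P^{2}$ ($B{\left(P \right)} = \left(2 P\right)^{2} = 4 P^{2}$)
$J = - \frac{2}{3}$ ($J = - \frac{-3 - -5}{3} = - \frac{-3 + 5}{3} = \left(- \frac{1}{3}\right) 2 = - \frac{2}{3} \approx -0.66667$)
$B{\left(b{\left(0,-4 \right)} \right)} - \left(J - -225\right) = 4 \left(1 + \frac{1}{4} \left(-4\right) + \frac{5}{4} \left(-4\right) 0\right)^{2} - \left(- \frac{2}{3} - -225\right) = 4 \left(1 - 1 + 0\right)^{2} - \left(- \frac{2}{3} + 225\right) = 4 \cdot 0^{2} - \frac{673}{3} = 4 \cdot 0 - \frac{673}{3} = 0 - \frac{673}{3} = - \frac{673}{3}$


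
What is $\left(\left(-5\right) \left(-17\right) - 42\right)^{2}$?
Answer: $1849$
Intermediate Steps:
$\left(\left(-5\right) \left(-17\right) - 42\right)^{2} = \left(85 - 42\right)^{2} = 43^{2} = 1849$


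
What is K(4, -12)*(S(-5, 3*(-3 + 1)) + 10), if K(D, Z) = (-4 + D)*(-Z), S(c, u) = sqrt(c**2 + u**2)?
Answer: 0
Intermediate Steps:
K(D, Z) = -Z*(-4 + D)
K(4, -12)*(S(-5, 3*(-3 + 1)) + 10) = (-12*(4 - 1*4))*(sqrt((-5)**2 + (3*(-3 + 1))**2) + 10) = (-12*(4 - 4))*(sqrt(25 + (3*(-2))**2) + 10) = (-12*0)*(sqrt(25 + (-6)**2) + 10) = 0*(sqrt(25 + 36) + 10) = 0*(sqrt(61) + 10) = 0*(10 + sqrt(61)) = 0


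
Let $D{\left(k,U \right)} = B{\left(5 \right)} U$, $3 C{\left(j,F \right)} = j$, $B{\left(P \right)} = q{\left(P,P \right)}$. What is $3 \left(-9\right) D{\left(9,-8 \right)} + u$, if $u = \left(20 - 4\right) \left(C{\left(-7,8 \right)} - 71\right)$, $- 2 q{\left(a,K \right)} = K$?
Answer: $- \frac{5140}{3} \approx -1713.3$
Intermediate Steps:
$q{\left(a,K \right)} = - \frac{K}{2}$
$B{\left(P \right)} = - \frac{P}{2}$
$C{\left(j,F \right)} = \frac{j}{3}$
$D{\left(k,U \right)} = - \frac{5 U}{2}$ ($D{\left(k,U \right)} = \left(- \frac{1}{2}\right) 5 U = - \frac{5 U}{2}$)
$u = - \frac{3520}{3}$ ($u = \left(20 - 4\right) \left(\frac{1}{3} \left(-7\right) - 71\right) = 16 \left(- \frac{7}{3} - 71\right) = 16 \left(- \frac{220}{3}\right) = - \frac{3520}{3} \approx -1173.3$)
$3 \left(-9\right) D{\left(9,-8 \right)} + u = 3 \left(-9\right) \left(\left(- \frac{5}{2}\right) \left(-8\right)\right) - \frac{3520}{3} = \left(-27\right) 20 - \frac{3520}{3} = -540 - \frac{3520}{3} = - \frac{5140}{3}$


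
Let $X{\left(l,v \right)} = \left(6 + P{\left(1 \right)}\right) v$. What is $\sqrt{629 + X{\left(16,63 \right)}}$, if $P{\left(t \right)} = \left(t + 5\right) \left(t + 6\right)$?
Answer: $\sqrt{3653} \approx 60.44$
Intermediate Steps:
$P{\left(t \right)} = \left(5 + t\right) \left(6 + t\right)$
$X{\left(l,v \right)} = 48 v$ ($X{\left(l,v \right)} = \left(6 + \left(30 + 1^{2} + 11 \cdot 1\right)\right) v = \left(6 + \left(30 + 1 + 11\right)\right) v = \left(6 + 42\right) v = 48 v$)
$\sqrt{629 + X{\left(16,63 \right)}} = \sqrt{629 + 48 \cdot 63} = \sqrt{629 + 3024} = \sqrt{3653}$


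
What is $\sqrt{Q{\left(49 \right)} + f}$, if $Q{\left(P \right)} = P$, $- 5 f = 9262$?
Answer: $\frac{i \sqrt{45085}}{5} \approx 42.466 i$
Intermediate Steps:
$f = - \frac{9262}{5}$ ($f = \left(- \frac{1}{5}\right) 9262 = - \frac{9262}{5} \approx -1852.4$)
$\sqrt{Q{\left(49 \right)} + f} = \sqrt{49 - \frac{9262}{5}} = \sqrt{- \frac{9017}{5}} = \frac{i \sqrt{45085}}{5}$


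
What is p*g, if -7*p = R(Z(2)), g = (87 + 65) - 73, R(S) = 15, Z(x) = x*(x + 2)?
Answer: -1185/7 ≈ -169.29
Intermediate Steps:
Z(x) = x*(2 + x)
g = 79 (g = 152 - 73 = 79)
p = -15/7 (p = -1/7*15 = -15/7 ≈ -2.1429)
p*g = -15/7*79 = -1185/7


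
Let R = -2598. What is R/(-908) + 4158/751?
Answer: 2863281/340954 ≈ 8.3979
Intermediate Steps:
R/(-908) + 4158/751 = -2598/(-908) + 4158/751 = -2598*(-1/908) + 4158*(1/751) = 1299/454 + 4158/751 = 2863281/340954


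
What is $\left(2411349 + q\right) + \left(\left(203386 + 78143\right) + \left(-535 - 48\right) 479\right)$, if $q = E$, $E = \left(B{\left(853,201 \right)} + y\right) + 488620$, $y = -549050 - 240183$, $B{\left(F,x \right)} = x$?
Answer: $2113209$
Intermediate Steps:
$y = -789233$ ($y = -549050 - 240183 = -789233$)
$E = -300412$ ($E = \left(201 - 789233\right) + 488620 = -789032 + 488620 = -300412$)
$q = -300412$
$\left(2411349 + q\right) + \left(\left(203386 + 78143\right) + \left(-535 - 48\right) 479\right) = \left(2411349 - 300412\right) + \left(\left(203386 + 78143\right) + \left(-535 - 48\right) 479\right) = 2110937 + \left(281529 - 279257\right) = 2110937 + 2272 = 2113209$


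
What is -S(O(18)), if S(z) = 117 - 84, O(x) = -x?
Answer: -33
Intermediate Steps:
S(z) = 33
-S(O(18)) = -1*33 = -33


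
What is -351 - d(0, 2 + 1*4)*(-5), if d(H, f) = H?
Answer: -351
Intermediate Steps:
-351 - d(0, 2 + 1*4)*(-5) = -351 - 0*(-5) = -351 - 1*0 = -351 + 0 = -351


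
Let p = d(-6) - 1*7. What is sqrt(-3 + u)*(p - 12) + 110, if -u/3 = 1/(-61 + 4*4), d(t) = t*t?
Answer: 110 + 34*I*sqrt(165)/15 ≈ 110.0 + 29.116*I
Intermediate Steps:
d(t) = t**2
u = 1/15 (u = -3/(-61 + 4*4) = -3/(-61 + 16) = -3/(-45) = -3*(-1/45) = 1/15 ≈ 0.066667)
p = 29 (p = (-6)**2 - 1*7 = 36 - 7 = 29)
sqrt(-3 + u)*(p - 12) + 110 = sqrt(-3 + 1/15)*(29 - 12) + 110 = sqrt(-44/15)*17 + 110 = (2*I*sqrt(165)/15)*17 + 110 = 34*I*sqrt(165)/15 + 110 = 110 + 34*I*sqrt(165)/15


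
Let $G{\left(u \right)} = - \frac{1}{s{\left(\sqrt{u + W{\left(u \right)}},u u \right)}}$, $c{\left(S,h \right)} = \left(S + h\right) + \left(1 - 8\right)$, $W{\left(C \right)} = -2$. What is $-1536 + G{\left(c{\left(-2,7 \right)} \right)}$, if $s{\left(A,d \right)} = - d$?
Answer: $- \frac{6143}{4} \approx -1535.8$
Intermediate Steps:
$c{\left(S,h \right)} = -7 + S + h$ ($c{\left(S,h \right)} = \left(S + h\right) + \left(1 - 8\right) = \left(S + h\right) - 7 = -7 + S + h$)
$G{\left(u \right)} = \frac{1}{u^{2}}$ ($G{\left(u \right)} = - \frac{1}{\left(-1\right) u u} = - \frac{1}{\left(-1\right) u^{2}} = - \frac{-1}{u^{2}} = \frac{1}{u^{2}}$)
$-1536 + G{\left(c{\left(-2,7 \right)} \right)} = -1536 + \frac{1}{\left(-7 - 2 + 7\right)^{2}} = -1536 + \frac{1}{4} = - \frac{6143}{4}$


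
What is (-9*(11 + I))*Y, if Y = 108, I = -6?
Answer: -4860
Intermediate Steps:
(-9*(11 + I))*Y = -9*(11 - 6)*108 = -9*5*108 = -45*108 = -4860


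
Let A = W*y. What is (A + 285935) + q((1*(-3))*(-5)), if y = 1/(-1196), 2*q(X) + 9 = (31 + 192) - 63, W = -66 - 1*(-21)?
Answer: 342068603/1196 ≈ 2.8601e+5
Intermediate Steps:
W = -45 (W = -66 + 21 = -45)
q(X) = 151/2 (q(X) = -9/2 + ((31 + 192) - 63)/2 = -9/2 + (223 - 63)/2 = -9/2 + (1/2)*160 = -9/2 + 80 = 151/2)
y = -1/1196 ≈ -0.00083612
A = 45/1196 (A = -45*(-1/1196) = 45/1196 ≈ 0.037625)
(A + 285935) + q((1*(-3))*(-5)) = (45/1196 + 285935) + 151/2 = 341978305/1196 + 151/2 = 342068603/1196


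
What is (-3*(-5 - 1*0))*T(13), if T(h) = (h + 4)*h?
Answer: 3315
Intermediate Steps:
T(h) = h*(4 + h) (T(h) = (4 + h)*h = h*(4 + h))
(-3*(-5 - 1*0))*T(13) = (-3*(-5 - 1*0))*(13*(4 + 13)) = (-3*(-5 + 0))*(13*17) = -3*(-5)*221 = 15*221 = 3315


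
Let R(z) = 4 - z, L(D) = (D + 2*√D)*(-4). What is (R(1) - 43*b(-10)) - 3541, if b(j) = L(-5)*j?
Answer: 5062 - 3440*I*√5 ≈ 5062.0 - 7692.1*I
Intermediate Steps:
L(D) = -8*√D - 4*D
b(j) = j*(20 - 8*I*√5) (b(j) = (-8*I*√5 - 4*(-5))*j = (-8*I*√5 + 20)*j = (20 - 8*I*√5)*j = j*(20 - 8*I*√5))
(R(1) - 43*b(-10)) - 3541 = ((4 - 1*1) - 172*(-10)*(5 - 2*I*√5)) - 3541 = ((4 - 1) - 43*(-200 + 80*I*√5)) - 3541 = (3 + (8600 - 3440*I*√5)) - 3541 = (8603 - 3440*I*√5) - 3541 = 5062 - 3440*I*√5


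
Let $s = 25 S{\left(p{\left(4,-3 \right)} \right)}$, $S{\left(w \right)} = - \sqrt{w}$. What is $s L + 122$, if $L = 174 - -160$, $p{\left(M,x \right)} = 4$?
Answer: $-16578$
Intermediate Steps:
$L = 334$ ($L = 174 + 160 = 334$)
$s = -50$ ($s = 25 \left(- \sqrt{4}\right) = 25 \left(\left(-1\right) 2\right) = 25 \left(-2\right) = -50$)
$s L + 122 = \left(-50\right) 334 + 122 = -16700 + 122 = -16578$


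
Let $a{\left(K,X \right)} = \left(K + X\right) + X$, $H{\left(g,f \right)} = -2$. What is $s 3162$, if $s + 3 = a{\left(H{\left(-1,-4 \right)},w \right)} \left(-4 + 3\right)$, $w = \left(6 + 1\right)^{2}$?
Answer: $-313038$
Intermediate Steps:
$w = 49$ ($w = 7^{2} = 49$)
$a{\left(K,X \right)} = K + 2 X$
$s = -99$ ($s = -3 + \left(-2 + 2 \cdot 49\right) \left(-4 + 3\right) = -3 + \left(-2 + 98\right) \left(-1\right) = -3 + 96 \left(-1\right) = -3 - 96 = -99$)
$s 3162 = \left(-99\right) 3162 = -313038$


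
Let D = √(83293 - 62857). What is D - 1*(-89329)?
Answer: 89329 + 2*√5109 ≈ 89472.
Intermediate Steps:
D = 2*√5109 (D = √20436 = 2*√5109 ≈ 142.95)
D - 1*(-89329) = 2*√5109 - 1*(-89329) = 2*√5109 + 89329 = 89329 + 2*√5109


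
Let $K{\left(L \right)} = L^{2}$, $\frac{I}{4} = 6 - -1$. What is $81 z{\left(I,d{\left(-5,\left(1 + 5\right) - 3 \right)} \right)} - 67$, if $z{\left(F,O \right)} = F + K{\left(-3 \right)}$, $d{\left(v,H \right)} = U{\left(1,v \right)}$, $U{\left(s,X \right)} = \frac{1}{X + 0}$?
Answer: $2930$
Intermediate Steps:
$U{\left(s,X \right)} = \frac{1}{X}$
$I = 28$ ($I = 4 \left(6 - -1\right) = 4 \left(6 + 1\right) = 4 \cdot 7 = 28$)
$d{\left(v,H \right)} = \frac{1}{v}$
$z{\left(F,O \right)} = 9 + F$ ($z{\left(F,O \right)} = F + \left(-3\right)^{2} = F + 9 = 9 + F$)
$81 z{\left(I,d{\left(-5,\left(1 + 5\right) - 3 \right)} \right)} - 67 = 81 \left(9 + 28\right) - 67 = 81 \cdot 37 - 67 = 2997 - 67 = 2930$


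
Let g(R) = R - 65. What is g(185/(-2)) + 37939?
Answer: 75563/2 ≈ 37782.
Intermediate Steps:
g(R) = -65 + R
g(185/(-2)) + 37939 = (-65 + 185/(-2)) + 37939 = (-65 + 185*(-1/2)) + 37939 = (-65 - 185/2) + 37939 = -315/2 + 37939 = 75563/2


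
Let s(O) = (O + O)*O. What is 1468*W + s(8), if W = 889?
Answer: 1305180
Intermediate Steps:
s(O) = 2*O**2 (s(O) = (2*O)*O = 2*O**2)
1468*W + s(8) = 1468*889 + 2*8**2 = 1305052 + 2*64 = 1305052 + 128 = 1305180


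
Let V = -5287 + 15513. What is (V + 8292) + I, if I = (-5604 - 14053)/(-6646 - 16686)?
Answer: 432081633/23332 ≈ 18519.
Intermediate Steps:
V = 10226
I = 19657/23332 (I = -19657/(-23332) = -19657*(-1/23332) = 19657/23332 ≈ 0.84249)
(V + 8292) + I = (10226 + 8292) + 19657/23332 = 18518 + 19657/23332 = 432081633/23332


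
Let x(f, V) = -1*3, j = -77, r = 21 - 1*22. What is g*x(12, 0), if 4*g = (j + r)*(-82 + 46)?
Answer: -2106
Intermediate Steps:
r = -1 (r = 21 - 22 = -1)
x(f, V) = -3
g = 702 (g = ((-77 - 1)*(-82 + 46))/4 = (-78*(-36))/4 = (1/4)*2808 = 702)
g*x(12, 0) = 702*(-3) = -2106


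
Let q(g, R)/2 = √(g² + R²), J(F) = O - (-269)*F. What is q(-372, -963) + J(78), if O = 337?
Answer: 21319 + 6*√118417 ≈ 23384.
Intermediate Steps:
J(F) = 337 + 269*F (J(F) = 337 - (-269)*F = 337 + 269*F)
q(g, R) = 2*√(R² + g²) (q(g, R) = 2*√(g² + R²) = 2*√(R² + g²))
q(-372, -963) + J(78) = 2*√((-963)² + (-372)²) + (337 + 269*78) = 2*√(927369 + 138384) + (337 + 20982) = 2*√1065753 + 21319 = 2*(3*√118417) + 21319 = 6*√118417 + 21319 = 21319 + 6*√118417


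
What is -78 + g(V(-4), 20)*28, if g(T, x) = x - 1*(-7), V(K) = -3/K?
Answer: 678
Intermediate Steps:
g(T, x) = 7 + x (g(T, x) = x + 7 = 7 + x)
-78 + g(V(-4), 20)*28 = -78 + (7 + 20)*28 = -78 + 27*28 = -78 + 756 = 678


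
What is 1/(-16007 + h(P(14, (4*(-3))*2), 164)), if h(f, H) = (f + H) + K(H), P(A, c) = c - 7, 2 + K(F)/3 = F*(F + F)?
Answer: 1/145496 ≈ 6.8730e-6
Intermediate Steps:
K(F) = -6 + 6*F² (K(F) = -6 + 3*(F*(F + F)) = -6 + 3*(F*(2*F)) = -6 + 3*(2*F²) = -6 + 6*F²)
P(A, c) = -7 + c
h(f, H) = -6 + H + f + 6*H² (h(f, H) = (f + H) + (-6 + 6*H²) = (H + f) + (-6 + 6*H²) = -6 + H + f + 6*H²)
1/(-16007 + h(P(14, (4*(-3))*2), 164)) = 1/(-16007 + (-6 + 164 + (-7 + (4*(-3))*2) + 6*164²)) = 1/(-16007 + (-6 + 164 + (-7 - 12*2) + 6*26896)) = 1/(-16007 + (-6 + 164 + (-7 - 24) + 161376)) = 1/(-16007 + (-6 + 164 - 31 + 161376)) = 1/(-16007 + 161503) = 1/145496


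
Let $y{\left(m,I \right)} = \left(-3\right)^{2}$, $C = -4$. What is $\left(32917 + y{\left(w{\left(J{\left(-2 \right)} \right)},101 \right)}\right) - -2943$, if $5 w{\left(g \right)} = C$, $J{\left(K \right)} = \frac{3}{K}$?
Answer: $35869$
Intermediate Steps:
$w{\left(g \right)} = - \frac{4}{5}$ ($w{\left(g \right)} = \frac{1}{5} \left(-4\right) = - \frac{4}{5}$)
$y{\left(m,I \right)} = 9$
$\left(32917 + y{\left(w{\left(J{\left(-2 \right)} \right)},101 \right)}\right) - -2943 = \left(32917 + 9\right) - -2943 = 32926 + \left(-5318 + 8261\right) = 32926 + 2943 = 35869$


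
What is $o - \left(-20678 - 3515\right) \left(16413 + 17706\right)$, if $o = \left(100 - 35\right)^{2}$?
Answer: $825445192$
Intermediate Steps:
$o = 4225$ ($o = 65^{2} = 4225$)
$o - \left(-20678 - 3515\right) \left(16413 + 17706\right) = 4225 - \left(-20678 - 3515\right) \left(16413 + 17706\right) = 4225 - \left(-24193\right) 34119 = 4225 - -825440967 = 4225 + 825440967 = 825445192$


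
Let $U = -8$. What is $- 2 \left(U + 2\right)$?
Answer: $12$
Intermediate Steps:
$- 2 \left(U + 2\right) = - 2 \left(-8 + 2\right) = \left(-2\right) \left(-6\right) = 12$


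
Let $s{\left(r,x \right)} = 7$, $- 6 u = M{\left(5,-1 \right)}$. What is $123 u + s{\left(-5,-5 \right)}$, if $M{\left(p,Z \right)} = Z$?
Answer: $\frac{55}{2} \approx 27.5$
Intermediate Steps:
$u = \frac{1}{6}$ ($u = \left(- \frac{1}{6}\right) \left(-1\right) = \frac{1}{6} \approx 0.16667$)
$123 u + s{\left(-5,-5 \right)} = 123 \cdot \frac{1}{6} + 7 = \frac{41}{2} + 7 = \frac{55}{2}$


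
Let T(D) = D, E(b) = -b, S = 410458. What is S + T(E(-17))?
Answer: 410475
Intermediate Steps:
S + T(E(-17)) = 410458 - 1*(-17) = 410458 + 17 = 410475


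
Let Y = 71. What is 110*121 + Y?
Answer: 13381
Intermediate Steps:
110*121 + Y = 110*121 + 71 = 13310 + 71 = 13381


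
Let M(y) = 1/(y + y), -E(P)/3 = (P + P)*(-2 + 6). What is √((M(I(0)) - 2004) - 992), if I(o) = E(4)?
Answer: I*√1725699/24 ≈ 54.736*I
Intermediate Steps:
E(P) = -24*P (E(P) = -3*(P + P)*(-2 + 6) = -3*2*P*4 = -24*P)
I(o) = -96 (I(o) = -24*4 = -96)
M(y) = 1/(2*y)
√((M(I(0)) - 2004) - 992) = √(((½)/(-96) - 2004) - 992) = √(((½)*(-1/96) - 2004) - 992) = √((-1/192 - 2004) - 992) = √(-384769/192 - 992) = √(-575233/192) = I*√1725699/24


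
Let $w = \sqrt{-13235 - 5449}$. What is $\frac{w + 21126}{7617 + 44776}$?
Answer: $\frac{21126}{52393} + \frac{6 i \sqrt{519}}{52393} \approx 0.40322 + 0.0026089 i$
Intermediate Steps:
$w = 6 i \sqrt{519}$ ($w = \sqrt{-18684} = 6 i \sqrt{519} \approx 136.69 i$)
$\frac{w + 21126}{7617 + 44776} = \frac{6 i \sqrt{519} + 21126}{7617 + 44776} = \frac{21126 + 6 i \sqrt{519}}{52393} = \left(21126 + 6 i \sqrt{519}\right) \frac{1}{52393} = \frac{21126}{52393} + \frac{6 i \sqrt{519}}{52393}$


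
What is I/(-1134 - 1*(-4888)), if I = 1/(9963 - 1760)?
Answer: 1/30794062 ≈ 3.2474e-8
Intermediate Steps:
I = 1/8203 ≈ 0.00012191
I/(-1134 - 1*(-4888)) = 1/(8203*(-1134 - 1*(-4888))) = 1/(8203*(-1134 + 4888)) = (1/8203)/3754 = (1/8203)*(1/3754) = 1/30794062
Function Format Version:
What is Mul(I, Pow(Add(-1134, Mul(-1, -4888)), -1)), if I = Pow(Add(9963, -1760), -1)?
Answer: Rational(1, 30794062) ≈ 3.2474e-8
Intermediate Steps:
I = Rational(1, 8203) (I = Pow(8203, -1) = Rational(1, 8203) ≈ 0.00012191)
Mul(I, Pow(Add(-1134, Mul(-1, -4888)), -1)) = Mul(Rational(1, 8203), Pow(Add(-1134, Mul(-1, -4888)), -1)) = Mul(Rational(1, 8203), Pow(Add(-1134, 4888), -1)) = Mul(Rational(1, 8203), Pow(3754, -1)) = Mul(Rational(1, 8203), Rational(1, 3754)) = Rational(1, 30794062)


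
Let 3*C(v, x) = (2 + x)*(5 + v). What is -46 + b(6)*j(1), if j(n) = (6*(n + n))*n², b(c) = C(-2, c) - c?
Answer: -22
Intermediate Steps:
C(v, x) = (2 + x)*(5 + v)/3 (C(v, x) = ((2 + x)*(5 + v))/3 = (2 + x)*(5 + v)/3)
b(c) = 2 (b(c) = (10/3 + (⅔)*(-2) + 5*c/3 + (⅓)*(-2)*c) - c = (10/3 - 4/3 + 5*c/3 - 2*c/3) - c = (2 + c) - c = 2)
j(n) = 12*n³ (j(n) = (6*(2*n))*n² = (12*n)*n² = 12*n³)
-46 + b(6)*j(1) = -46 + 2*(12*1³) = -46 + 2*(12*1) = -46 + 2*12 = -46 + 24 = -22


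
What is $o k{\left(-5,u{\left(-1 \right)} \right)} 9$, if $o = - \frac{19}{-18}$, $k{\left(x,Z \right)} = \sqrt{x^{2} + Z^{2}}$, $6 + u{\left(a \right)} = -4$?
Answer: $\frac{95 \sqrt{5}}{2} \approx 106.21$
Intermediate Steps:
$u{\left(a \right)} = -10$ ($u{\left(a \right)} = -6 - 4 = -10$)
$k{\left(x,Z \right)} = \sqrt{Z^{2} + x^{2}}$
$o = \frac{19}{18}$ ($o = \left(-19\right) \left(- \frac{1}{18}\right) = \frac{19}{18} \approx 1.0556$)
$o k{\left(-5,u{\left(-1 \right)} \right)} 9 = \frac{19 \sqrt{\left(-10\right)^{2} + \left(-5\right)^{2}}}{18} \cdot 9 = \frac{19 \sqrt{100 + 25}}{18} \cdot 9 = \frac{19 \sqrt{125}}{18} \cdot 9 = \frac{19 \cdot 5 \sqrt{5}}{18} \cdot 9 = \frac{95 \sqrt{5}}{18} \cdot 9 = \frac{95 \sqrt{5}}{2}$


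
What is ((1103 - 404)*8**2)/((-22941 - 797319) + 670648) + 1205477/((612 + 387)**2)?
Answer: 33926813047/37328231403 ≈ 0.90888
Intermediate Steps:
((1103 - 404)*8**2)/((-22941 - 797319) + 670648) + 1205477/((612 + 387)**2) = (699*64)/(-820260 + 670648) + 1205477/(999**2) = 44736/(-149612) + 1205477/998001 = 44736*(-1/149612) + 1205477*(1/998001) = -11184/37403 + 1205477/998001 = 33926813047/37328231403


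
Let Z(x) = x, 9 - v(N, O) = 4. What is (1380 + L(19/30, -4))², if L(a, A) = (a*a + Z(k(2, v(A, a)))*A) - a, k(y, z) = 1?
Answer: 1533116952481/810000 ≈ 1.8927e+6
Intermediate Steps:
v(N, O) = 5 (v(N, O) = 9 - 1*4 = 9 - 4 = 5)
L(a, A) = A + a² - a (L(a, A) = (a*a + 1*A) - a = (a² + A) - a = (A + a²) - a = A + a² - a)
(1380 + L(19/30, -4))² = (1380 + (-4 + (19/30)² - 19/30))² = (1380 + (-4 + (19*(1/30))² - 19/30))² = (1380 + (-4 + (19/30)² - 1*19/30))² = (1380 + (-4 + 361/900 - 19/30))² = (1380 - 3809/900)² = (1238191/900)² = 1533116952481/810000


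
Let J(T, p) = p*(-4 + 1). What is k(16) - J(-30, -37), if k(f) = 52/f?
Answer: -431/4 ≈ -107.75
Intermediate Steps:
J(T, p) = -3*p (J(T, p) = p*(-3) = -3*p)
k(16) - J(-30, -37) = 52/16 - (-3)*(-37) = 52*(1/16) - 1*111 = 13/4 - 111 = -431/4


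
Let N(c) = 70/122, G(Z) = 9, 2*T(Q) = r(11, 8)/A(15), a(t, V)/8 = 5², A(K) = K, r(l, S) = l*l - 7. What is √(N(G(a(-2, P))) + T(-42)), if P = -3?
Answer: √406870/305 ≈ 2.0914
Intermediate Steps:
r(l, S) = -7 + l² (r(l, S) = l² - 7 = -7 + l²)
a(t, V) = 200 (a(t, V) = 8*5² = 8*25 = 200)
T(Q) = 19/5 (T(Q) = ((-7 + 11²)/15)/2 = ((-7 + 121)*(1/15))/2 = (114*(1/15))/2 = (½)*(38/5) = 19/5)
N(c) = 35/61 (N(c) = 70*(1/122) = 35/61)
√(N(G(a(-2, P))) + T(-42)) = √(35/61 + 19/5) = √(1334/305) = √406870/305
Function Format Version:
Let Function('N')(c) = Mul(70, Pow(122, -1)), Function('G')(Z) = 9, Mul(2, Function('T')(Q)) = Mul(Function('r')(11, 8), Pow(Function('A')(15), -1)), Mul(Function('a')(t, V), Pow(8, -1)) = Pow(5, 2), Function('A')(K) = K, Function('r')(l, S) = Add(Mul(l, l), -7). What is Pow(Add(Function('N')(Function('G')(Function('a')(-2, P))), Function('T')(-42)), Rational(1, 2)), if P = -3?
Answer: Mul(Rational(1, 305), Pow(406870, Rational(1, 2))) ≈ 2.0914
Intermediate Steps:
Function('r')(l, S) = Add(-7, Pow(l, 2)) (Function('r')(l, S) = Add(Pow(l, 2), -7) = Add(-7, Pow(l, 2)))
Function('a')(t, V) = 200 (Function('a')(t, V) = Mul(8, Pow(5, 2)) = Mul(8, 25) = 200)
Function('T')(Q) = Rational(19, 5) (Function('T')(Q) = Mul(Rational(1, 2), Mul(Add(-7, Pow(11, 2)), Pow(15, -1))) = Mul(Rational(1, 2), Mul(Add(-7, 121), Rational(1, 15))) = Mul(Rational(1, 2), Mul(114, Rational(1, 15))) = Mul(Rational(1, 2), Rational(38, 5)) = Rational(19, 5))
Function('N')(c) = Rational(35, 61) (Function('N')(c) = Mul(70, Rational(1, 122)) = Rational(35, 61))
Pow(Add(Function('N')(Function('G')(Function('a')(-2, P))), Function('T')(-42)), Rational(1, 2)) = Pow(Add(Rational(35, 61), Rational(19, 5)), Rational(1, 2)) = Pow(Rational(1334, 305), Rational(1, 2)) = Mul(Rational(1, 305), Pow(406870, Rational(1, 2)))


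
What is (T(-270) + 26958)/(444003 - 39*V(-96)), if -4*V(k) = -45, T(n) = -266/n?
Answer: 14557852/239524695 ≈ 0.060778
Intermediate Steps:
V(k) = 45/4 (V(k) = -¼*(-45) = 45/4)
(T(-270) + 26958)/(444003 - 39*V(-96)) = (-266/(-270) + 26958)/(444003 - 39*45/4) = (-266*(-1/270) + 26958)/(444003 - 1755/4) = (133/135 + 26958)/(1774257/4) = (3639463/135)*(4/1774257) = 14557852/239524695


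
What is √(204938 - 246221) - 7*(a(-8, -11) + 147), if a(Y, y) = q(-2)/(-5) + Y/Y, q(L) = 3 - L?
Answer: -1029 + 3*I*√4587 ≈ -1029.0 + 203.18*I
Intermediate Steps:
a(Y, y) = 0 (a(Y, y) = (3 - 1*(-2))/(-5) + Y/Y = (3 + 2)*(-⅕) + 1 = 5*(-⅕) + 1 = -1 + 1 = 0)
√(204938 - 246221) - 7*(a(-8, -11) + 147) = √(204938 - 246221) - 7*(0 + 147) = √(-41283) - 7*147 = 3*I*√4587 - 1029 = -1029 + 3*I*√4587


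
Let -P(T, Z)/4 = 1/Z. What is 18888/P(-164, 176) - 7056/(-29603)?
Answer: -3514602480/4229 ≈ -8.3107e+5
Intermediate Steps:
P(T, Z) = -4/Z
18888/P(-164, 176) - 7056/(-29603) = 18888/((-4/176)) - 7056/(-29603) = 18888/((-4*1/176)) - 7056*(-1/29603) = 18888/(-1/44) + 1008/4229 = 18888*(-44) + 1008/4229 = -831072 + 1008/4229 = -3514602480/4229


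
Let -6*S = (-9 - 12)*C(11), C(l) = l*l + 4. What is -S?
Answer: -875/2 ≈ -437.50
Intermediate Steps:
C(l) = 4 + l² (C(l) = l² + 4 = 4 + l²)
S = 875/2 (S = -(-9 - 12)*(4 + 11²)/6 = -(-7)*(4 + 121)/2 = -(-7)*125/2 = -⅙*(-2625) = 875/2 ≈ 437.50)
-S = -1*875/2 = -875/2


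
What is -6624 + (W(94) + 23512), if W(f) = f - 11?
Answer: 16971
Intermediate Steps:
W(f) = -11 + f
-6624 + (W(94) + 23512) = -6624 + ((-11 + 94) + 23512) = -6624 + (83 + 23512) = -6624 + 23595 = 16971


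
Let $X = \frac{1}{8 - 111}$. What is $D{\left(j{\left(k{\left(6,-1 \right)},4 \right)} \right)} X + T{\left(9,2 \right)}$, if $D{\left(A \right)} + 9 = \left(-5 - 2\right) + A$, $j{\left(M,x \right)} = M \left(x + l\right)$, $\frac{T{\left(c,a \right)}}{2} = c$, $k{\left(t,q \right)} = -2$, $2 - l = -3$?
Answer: $\frac{1888}{103} \approx 18.33$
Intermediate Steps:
$l = 5$ ($l = 2 - -3 = 2 + 3 = 5$)
$T{\left(c,a \right)} = 2 c$
$X = - \frac{1}{103}$ ($X = \frac{1}{-103} = - \frac{1}{103} \approx -0.0097087$)
$j{\left(M,x \right)} = M \left(5 + x\right)$ ($j{\left(M,x \right)} = M \left(x + 5\right) = M \left(5 + x\right)$)
$D{\left(A \right)} = -16 + A$ ($D{\left(A \right)} = -9 + \left(\left(-5 - 2\right) + A\right) = -9 + \left(-7 + A\right) = -16 + A$)
$D{\left(j{\left(k{\left(6,-1 \right)},4 \right)} \right)} X + T{\left(9,2 \right)} = \left(-16 - 2 \left(5 + 4\right)\right) \left(- \frac{1}{103}\right) + 2 \cdot 9 = \left(-16 - 18\right) \left(- \frac{1}{103}\right) + 18 = \left(-34\right) \left(- \frac{1}{103}\right) + 18 = \frac{34}{103} + 18 = \frac{1888}{103}$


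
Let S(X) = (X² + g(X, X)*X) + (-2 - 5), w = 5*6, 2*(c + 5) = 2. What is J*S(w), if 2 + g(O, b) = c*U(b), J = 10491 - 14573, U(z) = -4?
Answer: -5359666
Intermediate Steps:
c = -4 (c = -5 + (½)*2 = -5 + 1 = -4)
J = -4082
g(O, b) = 14 (g(O, b) = -2 - 4*(-4) = -2 + 16 = 14)
w = 30
S(X) = -7 + X² + 14*X (S(X) = (X² + 14*X) + (-2 - 5) = (X² + 14*X) - 7 = -7 + X² + 14*X)
J*S(w) = -4082*(-7 + 30² + 14*30) = -4082*(-7 + 900 + 420) = -4082*1313 = -5359666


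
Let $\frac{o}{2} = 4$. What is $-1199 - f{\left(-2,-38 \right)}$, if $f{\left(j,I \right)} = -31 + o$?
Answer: $-1176$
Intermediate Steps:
$o = 8$ ($o = 2 \cdot 4 = 8$)
$f{\left(j,I \right)} = -23$ ($f{\left(j,I \right)} = -31 + 8 = -23$)
$-1199 - f{\left(-2,-38 \right)} = -1199 - -23 = -1199 + 23 = -1176$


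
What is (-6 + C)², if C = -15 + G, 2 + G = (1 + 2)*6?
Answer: 25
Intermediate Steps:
G = 16 (G = -2 + (1 + 2)*6 = -2 + 3*6 = -2 + 18 = 16)
C = 1 (C = -15 + 16 = 1)
(-6 + C)² = (-6 + 1)² = (-5)² = 25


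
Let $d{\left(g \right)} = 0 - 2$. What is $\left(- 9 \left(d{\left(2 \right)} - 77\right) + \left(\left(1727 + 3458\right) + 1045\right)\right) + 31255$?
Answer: $38196$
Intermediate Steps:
$d{\left(g \right)} = -2$
$\left(- 9 \left(d{\left(2 \right)} - 77\right) + \left(\left(1727 + 3458\right) + 1045\right)\right) + 31255 = \left(- 9 \left(-2 - 77\right) + \left(\left(1727 + 3458\right) + 1045\right)\right) + 31255 = \left(\left(-9\right) \left(-79\right) + \left(5185 + 1045\right)\right) + 31255 = \left(711 + 6230\right) + 31255 = 6941 + 31255 = 38196$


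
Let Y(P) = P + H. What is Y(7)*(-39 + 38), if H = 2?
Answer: -9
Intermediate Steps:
Y(P) = 2 + P (Y(P) = P + 2 = 2 + P)
Y(7)*(-39 + 38) = (2 + 7)*(-39 + 38) = 9*(-1) = -9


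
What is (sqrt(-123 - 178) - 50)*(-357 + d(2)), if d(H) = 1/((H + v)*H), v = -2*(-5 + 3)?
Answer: 107075/6 - 4283*I*sqrt(301)/12 ≈ 17846.0 - 6192.3*I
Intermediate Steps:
v = 4 (v = -2*(-2) = 4)
d(H) = 1/(H*(4 + H)) (d(H) = 1/((H + 4)*H) = 1/((4 + H)*H) = 1/(H*(4 + H)))
(sqrt(-123 - 178) - 50)*(-357 + d(2)) = (sqrt(-123 - 178) - 50)*(-357 + 1/(2*(4 + 2))) = (sqrt(-301) - 50)*(-357 + (1/2)/6) = (I*sqrt(301) - 50)*(-357 + (1/2)*(1/6)) = (-50 + I*sqrt(301))*(-357 + 1/12) = (-50 + I*sqrt(301))*(-4283/12) = 107075/6 - 4283*I*sqrt(301)/12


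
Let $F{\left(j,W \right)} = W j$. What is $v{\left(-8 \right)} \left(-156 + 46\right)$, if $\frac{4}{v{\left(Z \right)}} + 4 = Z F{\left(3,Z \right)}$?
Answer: $- \frac{110}{47} \approx -2.3404$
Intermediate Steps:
$v{\left(Z \right)} = \frac{4}{-4 + 3 Z^{2}}$ ($v{\left(Z \right)} = \frac{4}{-4 + Z Z 3} = \frac{4}{-4 + Z 3 Z} = \frac{4}{-4 + 3 Z^{2}}$)
$v{\left(-8 \right)} \left(-156 + 46\right) = \frac{4}{-4 + 3 \left(-8\right)^{2}} \left(-156 + 46\right) = \frac{4}{-4 + 3 \cdot 64} \left(-110\right) = \frac{4}{-4 + 192} \left(-110\right) = \frac{4}{188} \left(-110\right) = 4 \cdot \frac{1}{188} \left(-110\right) = \frac{1}{47} \left(-110\right) = - \frac{110}{47}$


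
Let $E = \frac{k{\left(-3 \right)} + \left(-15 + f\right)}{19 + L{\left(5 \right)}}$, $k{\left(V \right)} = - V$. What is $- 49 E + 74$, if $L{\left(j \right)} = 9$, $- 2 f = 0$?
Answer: $95$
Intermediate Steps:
$f = 0$ ($f = \left(- \frac{1}{2}\right) 0 = 0$)
$E = - \frac{3}{7}$ ($E = \frac{\left(-1\right) \left(-3\right) + \left(-15 + 0\right)}{19 + 9} = \frac{3 - 15}{28} = \left(-12\right) \frac{1}{28} = - \frac{3}{7} \approx -0.42857$)
$- 49 E + 74 = \left(-49\right) \left(- \frac{3}{7}\right) + 74 = 21 + 74 = 95$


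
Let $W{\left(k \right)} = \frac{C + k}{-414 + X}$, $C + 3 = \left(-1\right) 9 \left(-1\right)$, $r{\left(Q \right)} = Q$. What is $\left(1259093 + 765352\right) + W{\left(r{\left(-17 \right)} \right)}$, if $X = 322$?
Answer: $\frac{186248951}{92} \approx 2.0244 \cdot 10^{6}$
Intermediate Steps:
$C = 6$ ($C = -3 + \left(-1\right) 9 \left(-1\right) = -3 - -9 = -3 + 9 = 6$)
$W{\left(k \right)} = - \frac{3}{46} - \frac{k}{92}$ ($W{\left(k \right)} = \frac{6 + k}{-414 + 322} = \frac{6 + k}{-92} = \left(6 + k\right) \left(- \frac{1}{92}\right) = - \frac{3}{46} - \frac{k}{92}$)
$\left(1259093 + 765352\right) + W{\left(r{\left(-17 \right)} \right)} = \left(1259093 + 765352\right) - - \frac{11}{92} = 2024445 + \left(- \frac{3}{46} + \frac{17}{92}\right) = 2024445 + \frac{11}{92} = \frac{186248951}{92}$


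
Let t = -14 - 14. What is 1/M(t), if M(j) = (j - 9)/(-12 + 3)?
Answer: 9/37 ≈ 0.24324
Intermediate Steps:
t = -28
M(j) = 1 - j/9 (M(j) = (-9 + j)/(-9) = (-9 + j)*(-1/9) = 1 - j/9)
1/M(t) = 1/(1 - 1/9*(-28)) = 1/(1 + 28/9) = 1/(37/9) = 9/37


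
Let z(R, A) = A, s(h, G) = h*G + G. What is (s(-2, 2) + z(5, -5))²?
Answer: 49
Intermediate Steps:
s(h, G) = G + G*h (s(h, G) = G*h + G = G + G*h)
(s(-2, 2) + z(5, -5))² = (2*(1 - 2) - 5)² = (2*(-1) - 5)² = (-2 - 5)² = (-7)² = 49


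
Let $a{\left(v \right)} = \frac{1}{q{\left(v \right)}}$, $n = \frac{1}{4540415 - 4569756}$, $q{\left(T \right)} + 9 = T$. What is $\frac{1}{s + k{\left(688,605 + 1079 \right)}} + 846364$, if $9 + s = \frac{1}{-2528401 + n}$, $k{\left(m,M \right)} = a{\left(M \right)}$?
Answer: $\frac{946469275215909682362}{1118277005493083} \approx 8.4636 \cdot 10^{5}$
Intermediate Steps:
$q{\left(T \right)} = -9 + T$
$n = - \frac{1}{29341}$ ($n = \frac{1}{-29341} = - \frac{1}{29341} \approx -3.4082 \cdot 10^{-5}$)
$a{\left(v \right)} = \frac{1}{-9 + v}$
$k{\left(m,M \right)} = \frac{1}{-9 + M}$
$s = - \frac{667672353019}{74185813742}$ ($s = -9 + \frac{1}{-2528401 - \frac{1}{29341}} = -9 + \frac{1}{- \frac{74185813742}{29341}} = -9 - \frac{29341}{74185813742} = - \frac{667672353019}{74185813742} \approx -9.0$)
$\frac{1}{s + k{\left(688,605 + 1079 \right)}} + 846364 = \frac{1}{- \frac{667672353019}{74185813742} + \frac{1}{-9 + \left(605 + 1079\right)}} + 846364 = \frac{1}{- \frac{667672353019}{74185813742} + \frac{1}{-9 + 1684}} + 846364 = \frac{1}{- \frac{667672353019}{74185813742} + \frac{1}{1675}} + 846364 = \frac{1}{- \frac{1118277005493083}{124261238017850}} + 846364 = - \frac{124261238017850}{1118277005493083} + 846364 = \frac{946469275215909682362}{1118277005493083}$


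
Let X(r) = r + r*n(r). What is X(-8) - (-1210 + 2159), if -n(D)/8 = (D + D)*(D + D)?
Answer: 15427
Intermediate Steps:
n(D) = -32*D² (n(D) = -8*(D + D)*(D + D) = -8*2*D*2*D = -32*D²)
X(r) = r - 32*r³ (X(r) = r + r*(-32*r²) = r - 32*r³)
X(-8) - (-1210 + 2159) = (-8 - 32*(-8)³) - (-1210 + 2159) = (-8 - 32*(-512)) - 1*949 = (-8 + 16384) - 949 = 16376 - 949 = 15427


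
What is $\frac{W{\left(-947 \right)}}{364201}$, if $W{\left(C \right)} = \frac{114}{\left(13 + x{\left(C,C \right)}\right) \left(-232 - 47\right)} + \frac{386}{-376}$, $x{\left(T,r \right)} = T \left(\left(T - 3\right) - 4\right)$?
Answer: $- \frac{16216049143}{5752896154770084} \approx -2.8188 \cdot 10^{-6}$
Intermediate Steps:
$x{\left(T,r \right)} = T \left(-7 + T\right)$ ($x{\left(T,r \right)} = T \left(\left(-3 + T\right) - 4\right) = T \left(-7 + T\right)$)
$W{\left(C \right)} = - \frac{193}{188} + \frac{114}{-3627 - 279 C \left(-7 + C\right)}$ ($W{\left(C \right)} = \frac{114}{\left(13 + C \left(-7 + C\right)\right) \left(-232 - 47\right)} + \frac{386}{-376} = \frac{114}{\left(13 + C \left(-7 + C\right)\right) \left(-279\right)} + 386 \left(- \frac{1}{376}\right) = \frac{114}{-3627 - 279 C \left(-7 + C\right)} - \frac{193}{188} = - \frac{193}{188} + \frac{114}{-3627 - 279 C \left(-7 + C\right)}$)
$\frac{W{\left(-947 \right)}}{364201} = \frac{\frac{1}{17484} \frac{1}{13 - 947 \left(-7 - 947\right)} \left(-240481 - - 16997703 \left(-7 - 947\right)\right)}{364201} = \frac{-240481 - \left(-16997703\right) \left(-954\right)}{17484 \left(13 - -903438\right)} \frac{1}{364201} = \frac{-240481 - 16215808662}{17484 \left(13 + 903438\right)} \frac{1}{364201} = \frac{1}{17484} \cdot \frac{1}{903451} \left(-16216049143\right) \frac{1}{364201} = \left(- \frac{16216049143}{15795937284}\right) \frac{1}{364201} = - \frac{16216049143}{5752896154770084}$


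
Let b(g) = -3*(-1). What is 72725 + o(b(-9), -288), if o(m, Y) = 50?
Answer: 72775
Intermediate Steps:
b(g) = 3
72725 + o(b(-9), -288) = 72725 + 50 = 72775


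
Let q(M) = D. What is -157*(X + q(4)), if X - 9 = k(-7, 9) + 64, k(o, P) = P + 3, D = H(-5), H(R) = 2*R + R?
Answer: -10990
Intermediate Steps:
H(R) = 3*R
D = -15 (D = 3*(-5) = -15)
k(o, P) = 3 + P
q(M) = -15
X = 85 (X = 9 + ((3 + 9) + 64) = 9 + (12 + 64) = 9 + 76 = 85)
-157*(X + q(4)) = -157*(85 - 15) = -157*70 = -10990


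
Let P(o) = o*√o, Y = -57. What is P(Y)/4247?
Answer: -57*I*√57/4247 ≈ -0.10133*I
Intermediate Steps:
P(o) = o^(3/2)
P(Y)/4247 = (-57)^(3/2)/4247 = -57*I*√57*(1/4247) = -57*I*√57/4247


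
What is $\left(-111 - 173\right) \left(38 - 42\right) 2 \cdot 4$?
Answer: $9088$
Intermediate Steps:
$\left(-111 - 173\right) \left(38 - 42\right) 2 \cdot 4 = \left(-284\right) \left(-4\right) 8 = 1136 \cdot 8 = 9088$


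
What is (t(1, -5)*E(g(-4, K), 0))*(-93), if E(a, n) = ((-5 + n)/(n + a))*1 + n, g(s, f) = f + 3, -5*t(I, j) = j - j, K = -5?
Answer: 0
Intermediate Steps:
t(I, j) = 0 (t(I, j) = -(j - j)/5 = -⅕*0 = 0)
g(s, f) = 3 + f
E(a, n) = n + (-5 + n)/(a + n) (E(a, n) = ((-5 + n)/(a + n))*1 + n = (-5 + n)/(a + n) + n = n + (-5 + n)/(a + n))
(t(1, -5)*E(g(-4, K), 0))*(-93) = (0*((-5 + 0 + 0² + (3 - 5)*0)/((3 - 5) + 0)))*(-93) = (0*((-5 + 0 + 0 - 2*0)/(-2 + 0)))*(-93) = (0*((-5 + 0 + 0 + 0)/(-2)))*(-93) = (0*(-½*(-5)))*(-93) = (0*(5/2))*(-93) = 0*(-93) = 0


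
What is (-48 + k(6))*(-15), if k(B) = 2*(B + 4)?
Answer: 420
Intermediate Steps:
k(B) = 8 + 2*B (k(B) = 2*(4 + B) = 8 + 2*B)
(-48 + k(6))*(-15) = (-48 + (8 + 2*6))*(-15) = (-48 + (8 + 12))*(-15) = (-48 + 20)*(-15) = -28*(-15) = 420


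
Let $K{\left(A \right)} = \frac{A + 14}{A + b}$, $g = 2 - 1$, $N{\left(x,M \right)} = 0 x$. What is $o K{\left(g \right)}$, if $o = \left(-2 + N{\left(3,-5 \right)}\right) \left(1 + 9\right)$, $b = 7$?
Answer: $- \frac{75}{2} \approx -37.5$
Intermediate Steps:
$N{\left(x,M \right)} = 0$
$g = 1$ ($g = 2 - 1 = 1$)
$o = -20$ ($o = \left(-2 + 0\right) \left(1 + 9\right) = \left(-2\right) 10 = -20$)
$K{\left(A \right)} = \frac{14 + A}{7 + A}$ ($K{\left(A \right)} = \frac{A + 14}{A + 7} = \frac{14 + A}{7 + A}$)
$o K{\left(g \right)} = - 20 \frac{14 + 1}{7 + 1} = - 20 \cdot \frac{1}{8} \cdot 15 = \left(-20\right) \frac{15}{8} = - \frac{75}{2}$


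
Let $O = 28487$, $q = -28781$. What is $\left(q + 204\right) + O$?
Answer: $-90$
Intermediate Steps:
$\left(q + 204\right) + O = \left(-28781 + 204\right) + 28487 = -28577 + 28487 = -90$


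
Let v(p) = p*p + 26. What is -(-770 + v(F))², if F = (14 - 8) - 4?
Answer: -547600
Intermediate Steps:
F = 2 (F = 6 - 4 = 2)
v(p) = 26 + p² (v(p) = p² + 26 = 26 + p²)
-(-770 + v(F))² = -(-770 + (26 + 2²))² = -(-770 + (26 + 4))² = -(-770 + 30)² = -1*(-740)² = -1*547600 = -547600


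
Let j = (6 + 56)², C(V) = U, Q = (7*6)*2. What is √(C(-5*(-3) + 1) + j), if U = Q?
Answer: 2*√982 ≈ 62.674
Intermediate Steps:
Q = 84 (Q = 42*2 = 84)
U = 84
C(V) = 84
j = 3844 (j = 62² = 3844)
√(C(-5*(-3) + 1) + j) = √(84 + 3844) = √3928 = 2*√982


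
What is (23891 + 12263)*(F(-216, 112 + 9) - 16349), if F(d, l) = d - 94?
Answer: -602289486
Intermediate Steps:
F(d, l) = -94 + d
(23891 + 12263)*(F(-216, 112 + 9) - 16349) = (23891 + 12263)*((-94 - 216) - 16349) = 36154*(-310 - 16349) = 36154*(-16659) = -602289486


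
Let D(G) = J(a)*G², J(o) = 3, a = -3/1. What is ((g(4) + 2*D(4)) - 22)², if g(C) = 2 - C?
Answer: 5184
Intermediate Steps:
a = -3 (a = -3*1 = -3)
D(G) = 3*G²
((g(4) + 2*D(4)) - 22)² = (((2 - 1*4) + 2*(3*4²)) - 22)² = (((2 - 4) + 2*(3*16)) - 22)² = ((-2 + 2*48) - 22)² = ((-2 + 96) - 22)² = (94 - 22)² = 72² = 5184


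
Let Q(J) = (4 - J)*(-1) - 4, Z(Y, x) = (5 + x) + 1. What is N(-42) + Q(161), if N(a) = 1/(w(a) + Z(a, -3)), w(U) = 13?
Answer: 2449/16 ≈ 153.06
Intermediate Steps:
Z(Y, x) = 6 + x
Q(J) = -8 + J (Q(J) = (-4 + J) - 4 = -8 + J)
N(a) = 1/16 (N(a) = 1/(13 + (6 - 3)) = 1/(13 + 3) = 1/16)
N(-42) + Q(161) = 1/16 + (-8 + 161) = 1/16 + 153 = 2449/16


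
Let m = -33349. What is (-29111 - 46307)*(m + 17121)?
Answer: 1223883304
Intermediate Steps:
(-29111 - 46307)*(m + 17121) = (-29111 - 46307)*(-33349 + 17121) = -75418*(-16228) = 1223883304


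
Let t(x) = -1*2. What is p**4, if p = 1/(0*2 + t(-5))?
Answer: 1/16 ≈ 0.062500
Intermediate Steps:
t(x) = -2
p = -1/2 (p = 1/(0*2 - 2) = 1/(0 - 2) = 1/(-2) = -1/2 ≈ -0.50000)
p**4 = (-1/2)**4 = 1/16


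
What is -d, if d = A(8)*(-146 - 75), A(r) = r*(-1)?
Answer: -1768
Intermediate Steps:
A(r) = -r
d = 1768 (d = (-1*8)*(-146 - 75) = -8*(-221) = 1768)
-d = -1*1768 = -1768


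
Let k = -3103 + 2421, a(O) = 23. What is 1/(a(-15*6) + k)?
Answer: -1/659 ≈ -0.0015175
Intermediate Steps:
k = -682
1/(a(-15*6) + k) = 1/(23 - 682) = 1/(-659) = -1/659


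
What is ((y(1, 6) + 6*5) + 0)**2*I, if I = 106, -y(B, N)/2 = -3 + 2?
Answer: 108544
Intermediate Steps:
y(B, N) = 2 (y(B, N) = -2*(-3 + 2) = -2*(-1) = 2)
((y(1, 6) + 6*5) + 0)**2*I = ((2 + 6*5) + 0)**2*106 = ((2 + 30) + 0)**2*106 = (32 + 0)**2*106 = 32**2*106 = 1024*106 = 108544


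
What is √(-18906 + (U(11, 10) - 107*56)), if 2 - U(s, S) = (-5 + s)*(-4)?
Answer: 2*I*√6218 ≈ 157.71*I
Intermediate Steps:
U(s, S) = -18 + 4*s (U(s, S) = 2 - (-5 + s)*(-4) = 2 - (20 - 4*s) = 2 + (-20 + 4*s) = -18 + 4*s)
√(-18906 + (U(11, 10) - 107*56)) = √(-18906 + ((-18 + 4*11) - 107*56)) = √(-18906 + ((-18 + 44) - 5992)) = √(-18906 + (26 - 5992)) = √(-18906 - 5966) = √(-24872) = 2*I*√6218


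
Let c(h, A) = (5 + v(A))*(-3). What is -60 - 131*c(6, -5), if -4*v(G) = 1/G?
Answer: 38493/20 ≈ 1924.7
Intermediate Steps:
v(G) = -1/(4*G)
c(h, A) = -15 + 3/(4*A) (c(h, A) = (5 - 1/(4*A))*(-3) = -15 + 3/(4*A))
-60 - 131*c(6, -5) = -60 - 131*(-15 + (¾)/(-5)) = -60 - 131*(-15 + (¾)*(-⅕)) = -60 - 131*(-15 - 3/20) = -60 - 131*(-303/20) = -60 + 39693/20 = 38493/20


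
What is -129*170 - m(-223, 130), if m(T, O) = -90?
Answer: -21840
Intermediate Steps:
-129*170 - m(-223, 130) = -129*170 - 1*(-90) = -21930 + 90 = -21840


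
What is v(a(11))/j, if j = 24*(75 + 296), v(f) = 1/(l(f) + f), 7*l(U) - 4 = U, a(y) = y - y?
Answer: 1/5088 ≈ 0.00019654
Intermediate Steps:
a(y) = 0
l(U) = 4/7 + U/7
v(f) = 1/(4/7 + 8*f/7) (v(f) = 1/((4/7 + f/7) + f) = 1/(4/7 + 8*f/7))
j = 8904 (j = 24*371 = 8904)
v(a(11))/j = (7/(4*(1 + 2*0)))/8904 = (7/(4*(1 + 0)))*(1/8904) = ((7/4)/1)*(1/8904) = ((7/4)*1)*(1/8904) = (7/4)*(1/8904) = 1/5088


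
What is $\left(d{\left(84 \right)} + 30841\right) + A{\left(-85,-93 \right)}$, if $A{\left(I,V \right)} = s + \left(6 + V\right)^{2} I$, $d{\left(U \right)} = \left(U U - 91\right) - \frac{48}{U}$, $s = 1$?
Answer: $- \frac{4238910}{7} \approx -6.0556 \cdot 10^{5}$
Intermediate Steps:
$d{\left(U \right)} = -91 + U^{2} - \frac{48}{U}$ ($d{\left(U \right)} = \left(U^{2} - 91\right) - \frac{48}{U} = \left(-91 + U^{2}\right) - \frac{48}{U} = -91 + U^{2} - \frac{48}{U}$)
$A{\left(I,V \right)} = 1 + I \left(6 + V\right)^{2}$ ($A{\left(I,V \right)} = 1 + \left(6 + V\right)^{2} I = 1 + I \left(6 + V\right)^{2}$)
$\left(d{\left(84 \right)} + 30841\right) + A{\left(-85,-93 \right)} = \left(\left(-91 + 84^{2} - \frac{48}{84}\right) + 30841\right) + \left(1 - 85 \left(6 - 93\right)^{2}\right) = \left(\left(-91 + 7056 - \frac{4}{7}\right) + 30841\right) + \left(1 - 85 \left(-87\right)^{2}\right) = \left(\left(-91 + 7056 - \frac{4}{7}\right) + 30841\right) + \left(1 - 643365\right) = \left(\frac{48751}{7} + 30841\right) + \left(1 - 643365\right) = \frac{264638}{7} - 643364 = - \frac{4238910}{7}$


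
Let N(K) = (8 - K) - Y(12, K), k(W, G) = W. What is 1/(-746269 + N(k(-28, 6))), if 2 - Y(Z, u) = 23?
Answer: -1/746212 ≈ -1.3401e-6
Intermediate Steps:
Y(Z, u) = -21 (Y(Z, u) = 2 - 1*23 = 2 - 23 = -21)
N(K) = 29 - K (N(K) = (8 - K) - 1*(-21) = (8 - K) + 21 = 29 - K)
1/(-746269 + N(k(-28, 6))) = 1/(-746269 + (29 - 1*(-28))) = 1/(-746269 + (29 + 28)) = 1/(-746269 + 57) = 1/(-746212) = -1/746212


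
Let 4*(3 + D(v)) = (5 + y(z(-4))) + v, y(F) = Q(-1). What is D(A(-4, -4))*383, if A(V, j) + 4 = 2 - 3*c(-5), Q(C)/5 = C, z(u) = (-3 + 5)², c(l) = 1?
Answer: -6511/4 ≈ -1627.8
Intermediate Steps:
z(u) = 4 (z(u) = 2² = 4)
Q(C) = 5*C
y(F) = -5 (y(F) = 5*(-1) = -5)
A(V, j) = -5 (A(V, j) = -4 + (2 - 3*1) = -4 + (2 - 3) = -4 - 1 = -5)
D(v) = -3 + v/4 (D(v) = -3 + ((5 - 5) + v)/4 = -3 + (0 + v)/4 = -3 + v/4)
D(A(-4, -4))*383 = (-3 + (¼)*(-5))*383 = (-3 - 5/4)*383 = -17/4*383 = -6511/4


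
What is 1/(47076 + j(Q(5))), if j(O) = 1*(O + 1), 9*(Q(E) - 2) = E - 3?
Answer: 9/423713 ≈ 2.1241e-5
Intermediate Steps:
Q(E) = 5/3 + E/9 (Q(E) = 2 + (E - 3)/9 = 2 + (-3 + E)/9 = 2 + (-⅓ + E/9) = 5/3 + E/9)
j(O) = 1 + O (j(O) = 1*(1 + O) = 1 + O)
1/(47076 + j(Q(5))) = 1/(47076 + (1 + (5/3 + (⅑)*5))) = 1/(47076 + (1 + (5/3 + 5/9))) = 1/(47076 + (1 + 20/9)) = 1/(47076 + 29/9) = 1/(423713/9) = 9/423713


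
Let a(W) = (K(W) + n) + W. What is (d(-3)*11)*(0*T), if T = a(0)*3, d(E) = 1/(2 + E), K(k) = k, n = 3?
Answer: 0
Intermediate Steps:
a(W) = 3 + 2*W (a(W) = (W + 3) + W = (3 + W) + W = 3 + 2*W)
T = 9 (T = (3 + 2*0)*3 = (3 + 0)*3 = 3*3 = 9)
(d(-3)*11)*(0*T) = (11/(2 - 3))*(0*9) = (11/(-1))*0 = -1*11*0 = -11*0 = 0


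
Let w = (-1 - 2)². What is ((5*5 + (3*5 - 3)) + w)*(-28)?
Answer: -1288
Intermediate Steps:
w = 9 (w = (-3)² = 9)
((5*5 + (3*5 - 3)) + w)*(-28) = ((5*5 + (3*5 - 3)) + 9)*(-28) = ((25 + (15 - 3)) + 9)*(-28) = ((25 + 12) + 9)*(-28) = (37 + 9)*(-28) = 46*(-28) = -1288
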